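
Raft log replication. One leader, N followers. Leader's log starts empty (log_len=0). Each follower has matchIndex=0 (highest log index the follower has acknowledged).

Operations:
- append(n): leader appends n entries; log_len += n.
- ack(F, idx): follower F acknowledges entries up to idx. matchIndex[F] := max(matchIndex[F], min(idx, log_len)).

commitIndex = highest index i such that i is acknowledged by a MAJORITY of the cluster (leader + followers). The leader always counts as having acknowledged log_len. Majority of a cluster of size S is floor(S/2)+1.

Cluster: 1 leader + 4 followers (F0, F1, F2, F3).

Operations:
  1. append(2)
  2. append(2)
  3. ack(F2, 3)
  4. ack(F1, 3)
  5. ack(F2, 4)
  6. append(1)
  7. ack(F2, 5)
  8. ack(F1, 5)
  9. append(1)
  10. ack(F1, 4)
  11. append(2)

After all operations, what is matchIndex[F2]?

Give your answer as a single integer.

Op 1: append 2 -> log_len=2
Op 2: append 2 -> log_len=4
Op 3: F2 acks idx 3 -> match: F0=0 F1=0 F2=3 F3=0; commitIndex=0
Op 4: F1 acks idx 3 -> match: F0=0 F1=3 F2=3 F3=0; commitIndex=3
Op 5: F2 acks idx 4 -> match: F0=0 F1=3 F2=4 F3=0; commitIndex=3
Op 6: append 1 -> log_len=5
Op 7: F2 acks idx 5 -> match: F0=0 F1=3 F2=5 F3=0; commitIndex=3
Op 8: F1 acks idx 5 -> match: F0=0 F1=5 F2=5 F3=0; commitIndex=5
Op 9: append 1 -> log_len=6
Op 10: F1 acks idx 4 -> match: F0=0 F1=5 F2=5 F3=0; commitIndex=5
Op 11: append 2 -> log_len=8

Answer: 5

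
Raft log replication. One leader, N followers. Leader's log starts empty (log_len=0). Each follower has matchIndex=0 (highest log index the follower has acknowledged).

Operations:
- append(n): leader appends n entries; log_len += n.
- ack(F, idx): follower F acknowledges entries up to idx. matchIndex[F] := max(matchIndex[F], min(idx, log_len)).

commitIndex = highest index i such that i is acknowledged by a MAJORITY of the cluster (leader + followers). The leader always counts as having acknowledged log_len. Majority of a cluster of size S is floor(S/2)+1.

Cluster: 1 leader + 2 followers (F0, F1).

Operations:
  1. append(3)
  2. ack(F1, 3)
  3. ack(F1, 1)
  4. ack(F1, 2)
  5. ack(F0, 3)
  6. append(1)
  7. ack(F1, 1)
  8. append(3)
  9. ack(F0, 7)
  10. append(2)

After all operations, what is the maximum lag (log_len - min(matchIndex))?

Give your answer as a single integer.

Op 1: append 3 -> log_len=3
Op 2: F1 acks idx 3 -> match: F0=0 F1=3; commitIndex=3
Op 3: F1 acks idx 1 -> match: F0=0 F1=3; commitIndex=3
Op 4: F1 acks idx 2 -> match: F0=0 F1=3; commitIndex=3
Op 5: F0 acks idx 3 -> match: F0=3 F1=3; commitIndex=3
Op 6: append 1 -> log_len=4
Op 7: F1 acks idx 1 -> match: F0=3 F1=3; commitIndex=3
Op 8: append 3 -> log_len=7
Op 9: F0 acks idx 7 -> match: F0=7 F1=3; commitIndex=7
Op 10: append 2 -> log_len=9

Answer: 6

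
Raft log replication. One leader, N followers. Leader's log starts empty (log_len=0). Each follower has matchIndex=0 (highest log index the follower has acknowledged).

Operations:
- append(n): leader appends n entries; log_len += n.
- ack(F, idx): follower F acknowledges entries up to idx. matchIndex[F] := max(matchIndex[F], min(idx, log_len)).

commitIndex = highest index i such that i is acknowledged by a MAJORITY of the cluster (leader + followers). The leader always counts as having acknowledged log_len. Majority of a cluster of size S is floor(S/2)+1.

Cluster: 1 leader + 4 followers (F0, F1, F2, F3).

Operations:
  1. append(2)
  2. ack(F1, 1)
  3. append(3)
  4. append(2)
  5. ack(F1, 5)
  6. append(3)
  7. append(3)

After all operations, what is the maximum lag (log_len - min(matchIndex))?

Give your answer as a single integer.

Op 1: append 2 -> log_len=2
Op 2: F1 acks idx 1 -> match: F0=0 F1=1 F2=0 F3=0; commitIndex=0
Op 3: append 3 -> log_len=5
Op 4: append 2 -> log_len=7
Op 5: F1 acks idx 5 -> match: F0=0 F1=5 F2=0 F3=0; commitIndex=0
Op 6: append 3 -> log_len=10
Op 7: append 3 -> log_len=13

Answer: 13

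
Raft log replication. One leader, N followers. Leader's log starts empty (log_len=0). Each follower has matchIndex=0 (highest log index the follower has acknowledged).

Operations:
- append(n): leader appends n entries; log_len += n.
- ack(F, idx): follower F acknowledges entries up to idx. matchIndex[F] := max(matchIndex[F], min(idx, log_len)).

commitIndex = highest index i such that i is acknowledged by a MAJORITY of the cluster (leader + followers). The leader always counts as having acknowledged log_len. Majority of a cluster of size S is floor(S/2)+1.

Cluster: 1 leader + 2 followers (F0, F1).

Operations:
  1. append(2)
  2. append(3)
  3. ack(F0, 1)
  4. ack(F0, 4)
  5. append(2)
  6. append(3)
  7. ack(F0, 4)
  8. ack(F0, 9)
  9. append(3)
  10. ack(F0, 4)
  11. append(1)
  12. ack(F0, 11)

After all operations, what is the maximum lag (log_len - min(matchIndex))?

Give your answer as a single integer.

Answer: 14

Derivation:
Op 1: append 2 -> log_len=2
Op 2: append 3 -> log_len=5
Op 3: F0 acks idx 1 -> match: F0=1 F1=0; commitIndex=1
Op 4: F0 acks idx 4 -> match: F0=4 F1=0; commitIndex=4
Op 5: append 2 -> log_len=7
Op 6: append 3 -> log_len=10
Op 7: F0 acks idx 4 -> match: F0=4 F1=0; commitIndex=4
Op 8: F0 acks idx 9 -> match: F0=9 F1=0; commitIndex=9
Op 9: append 3 -> log_len=13
Op 10: F0 acks idx 4 -> match: F0=9 F1=0; commitIndex=9
Op 11: append 1 -> log_len=14
Op 12: F0 acks idx 11 -> match: F0=11 F1=0; commitIndex=11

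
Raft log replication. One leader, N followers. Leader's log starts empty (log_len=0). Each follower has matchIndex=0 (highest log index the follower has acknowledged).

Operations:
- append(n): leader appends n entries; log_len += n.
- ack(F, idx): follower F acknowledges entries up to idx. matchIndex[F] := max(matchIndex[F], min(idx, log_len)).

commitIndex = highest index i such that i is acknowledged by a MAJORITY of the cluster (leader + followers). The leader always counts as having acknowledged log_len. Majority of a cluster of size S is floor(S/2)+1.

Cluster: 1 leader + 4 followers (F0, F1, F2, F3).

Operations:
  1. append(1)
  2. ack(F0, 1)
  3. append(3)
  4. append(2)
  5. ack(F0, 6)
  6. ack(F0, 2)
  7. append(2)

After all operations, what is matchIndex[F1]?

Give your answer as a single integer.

Answer: 0

Derivation:
Op 1: append 1 -> log_len=1
Op 2: F0 acks idx 1 -> match: F0=1 F1=0 F2=0 F3=0; commitIndex=0
Op 3: append 3 -> log_len=4
Op 4: append 2 -> log_len=6
Op 5: F0 acks idx 6 -> match: F0=6 F1=0 F2=0 F3=0; commitIndex=0
Op 6: F0 acks idx 2 -> match: F0=6 F1=0 F2=0 F3=0; commitIndex=0
Op 7: append 2 -> log_len=8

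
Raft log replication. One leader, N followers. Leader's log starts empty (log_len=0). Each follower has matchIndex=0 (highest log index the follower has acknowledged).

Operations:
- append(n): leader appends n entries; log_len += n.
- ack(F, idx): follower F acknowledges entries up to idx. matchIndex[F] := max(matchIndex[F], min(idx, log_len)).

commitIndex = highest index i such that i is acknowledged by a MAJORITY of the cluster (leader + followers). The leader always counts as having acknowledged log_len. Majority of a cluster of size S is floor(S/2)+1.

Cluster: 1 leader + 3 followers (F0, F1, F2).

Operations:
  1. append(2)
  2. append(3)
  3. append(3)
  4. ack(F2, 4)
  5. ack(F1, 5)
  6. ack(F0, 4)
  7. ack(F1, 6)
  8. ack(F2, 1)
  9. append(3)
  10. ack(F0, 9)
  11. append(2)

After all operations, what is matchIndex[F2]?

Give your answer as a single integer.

Answer: 4

Derivation:
Op 1: append 2 -> log_len=2
Op 2: append 3 -> log_len=5
Op 3: append 3 -> log_len=8
Op 4: F2 acks idx 4 -> match: F0=0 F1=0 F2=4; commitIndex=0
Op 5: F1 acks idx 5 -> match: F0=0 F1=5 F2=4; commitIndex=4
Op 6: F0 acks idx 4 -> match: F0=4 F1=5 F2=4; commitIndex=4
Op 7: F1 acks idx 6 -> match: F0=4 F1=6 F2=4; commitIndex=4
Op 8: F2 acks idx 1 -> match: F0=4 F1=6 F2=4; commitIndex=4
Op 9: append 3 -> log_len=11
Op 10: F0 acks idx 9 -> match: F0=9 F1=6 F2=4; commitIndex=6
Op 11: append 2 -> log_len=13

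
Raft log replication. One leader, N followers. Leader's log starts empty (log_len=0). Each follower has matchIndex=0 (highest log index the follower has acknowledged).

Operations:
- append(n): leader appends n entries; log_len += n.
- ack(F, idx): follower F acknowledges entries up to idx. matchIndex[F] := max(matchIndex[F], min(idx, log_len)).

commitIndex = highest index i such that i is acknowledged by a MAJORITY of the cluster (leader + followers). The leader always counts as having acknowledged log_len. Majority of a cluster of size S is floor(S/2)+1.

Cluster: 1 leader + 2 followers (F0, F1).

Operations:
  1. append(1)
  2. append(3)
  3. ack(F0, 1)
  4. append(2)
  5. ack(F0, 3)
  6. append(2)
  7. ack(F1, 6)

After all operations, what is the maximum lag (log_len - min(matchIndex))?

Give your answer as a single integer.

Answer: 5

Derivation:
Op 1: append 1 -> log_len=1
Op 2: append 3 -> log_len=4
Op 3: F0 acks idx 1 -> match: F0=1 F1=0; commitIndex=1
Op 4: append 2 -> log_len=6
Op 5: F0 acks idx 3 -> match: F0=3 F1=0; commitIndex=3
Op 6: append 2 -> log_len=8
Op 7: F1 acks idx 6 -> match: F0=3 F1=6; commitIndex=6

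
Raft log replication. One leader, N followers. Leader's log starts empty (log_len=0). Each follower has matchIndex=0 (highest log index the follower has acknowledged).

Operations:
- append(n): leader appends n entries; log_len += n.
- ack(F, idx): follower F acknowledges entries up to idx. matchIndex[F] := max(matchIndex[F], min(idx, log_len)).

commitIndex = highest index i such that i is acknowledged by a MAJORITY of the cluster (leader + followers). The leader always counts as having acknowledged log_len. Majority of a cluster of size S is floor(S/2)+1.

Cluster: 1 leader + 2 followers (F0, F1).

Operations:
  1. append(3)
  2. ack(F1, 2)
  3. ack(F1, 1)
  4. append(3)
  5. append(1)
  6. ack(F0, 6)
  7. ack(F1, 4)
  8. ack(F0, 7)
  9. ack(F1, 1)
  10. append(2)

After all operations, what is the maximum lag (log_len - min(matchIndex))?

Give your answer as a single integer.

Op 1: append 3 -> log_len=3
Op 2: F1 acks idx 2 -> match: F0=0 F1=2; commitIndex=2
Op 3: F1 acks idx 1 -> match: F0=0 F1=2; commitIndex=2
Op 4: append 3 -> log_len=6
Op 5: append 1 -> log_len=7
Op 6: F0 acks idx 6 -> match: F0=6 F1=2; commitIndex=6
Op 7: F1 acks idx 4 -> match: F0=6 F1=4; commitIndex=6
Op 8: F0 acks idx 7 -> match: F0=7 F1=4; commitIndex=7
Op 9: F1 acks idx 1 -> match: F0=7 F1=4; commitIndex=7
Op 10: append 2 -> log_len=9

Answer: 5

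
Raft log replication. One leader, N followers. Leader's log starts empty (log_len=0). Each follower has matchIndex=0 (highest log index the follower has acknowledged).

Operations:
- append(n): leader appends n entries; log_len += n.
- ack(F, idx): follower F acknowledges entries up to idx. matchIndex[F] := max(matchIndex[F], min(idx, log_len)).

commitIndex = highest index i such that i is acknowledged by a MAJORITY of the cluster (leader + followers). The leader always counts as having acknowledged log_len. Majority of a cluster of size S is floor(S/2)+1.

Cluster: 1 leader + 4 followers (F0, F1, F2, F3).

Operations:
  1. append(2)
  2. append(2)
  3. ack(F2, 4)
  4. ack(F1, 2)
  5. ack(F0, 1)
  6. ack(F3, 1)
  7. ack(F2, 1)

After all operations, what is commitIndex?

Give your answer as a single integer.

Op 1: append 2 -> log_len=2
Op 2: append 2 -> log_len=4
Op 3: F2 acks idx 4 -> match: F0=0 F1=0 F2=4 F3=0; commitIndex=0
Op 4: F1 acks idx 2 -> match: F0=0 F1=2 F2=4 F3=0; commitIndex=2
Op 5: F0 acks idx 1 -> match: F0=1 F1=2 F2=4 F3=0; commitIndex=2
Op 6: F3 acks idx 1 -> match: F0=1 F1=2 F2=4 F3=1; commitIndex=2
Op 7: F2 acks idx 1 -> match: F0=1 F1=2 F2=4 F3=1; commitIndex=2

Answer: 2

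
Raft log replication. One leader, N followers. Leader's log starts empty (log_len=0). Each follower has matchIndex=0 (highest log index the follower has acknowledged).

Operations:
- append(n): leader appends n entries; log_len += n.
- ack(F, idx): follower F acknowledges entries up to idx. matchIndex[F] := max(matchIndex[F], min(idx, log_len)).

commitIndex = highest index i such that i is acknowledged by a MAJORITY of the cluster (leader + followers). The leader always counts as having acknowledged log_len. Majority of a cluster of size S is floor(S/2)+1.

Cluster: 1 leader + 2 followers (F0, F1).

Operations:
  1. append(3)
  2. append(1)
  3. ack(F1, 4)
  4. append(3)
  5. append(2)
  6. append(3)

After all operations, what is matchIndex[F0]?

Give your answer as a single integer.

Answer: 0

Derivation:
Op 1: append 3 -> log_len=3
Op 2: append 1 -> log_len=4
Op 3: F1 acks idx 4 -> match: F0=0 F1=4; commitIndex=4
Op 4: append 3 -> log_len=7
Op 5: append 2 -> log_len=9
Op 6: append 3 -> log_len=12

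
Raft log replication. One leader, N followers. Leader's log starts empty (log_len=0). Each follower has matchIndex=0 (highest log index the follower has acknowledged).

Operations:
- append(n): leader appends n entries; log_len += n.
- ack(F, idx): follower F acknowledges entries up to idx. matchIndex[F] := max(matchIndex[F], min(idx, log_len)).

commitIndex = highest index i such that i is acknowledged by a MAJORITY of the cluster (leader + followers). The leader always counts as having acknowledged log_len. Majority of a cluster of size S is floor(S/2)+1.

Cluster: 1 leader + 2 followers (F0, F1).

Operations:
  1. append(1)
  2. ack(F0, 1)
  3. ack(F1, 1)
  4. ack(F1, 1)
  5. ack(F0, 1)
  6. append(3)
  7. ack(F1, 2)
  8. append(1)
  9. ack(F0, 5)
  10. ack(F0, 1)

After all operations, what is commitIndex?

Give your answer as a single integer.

Op 1: append 1 -> log_len=1
Op 2: F0 acks idx 1 -> match: F0=1 F1=0; commitIndex=1
Op 3: F1 acks idx 1 -> match: F0=1 F1=1; commitIndex=1
Op 4: F1 acks idx 1 -> match: F0=1 F1=1; commitIndex=1
Op 5: F0 acks idx 1 -> match: F0=1 F1=1; commitIndex=1
Op 6: append 3 -> log_len=4
Op 7: F1 acks idx 2 -> match: F0=1 F1=2; commitIndex=2
Op 8: append 1 -> log_len=5
Op 9: F0 acks idx 5 -> match: F0=5 F1=2; commitIndex=5
Op 10: F0 acks idx 1 -> match: F0=5 F1=2; commitIndex=5

Answer: 5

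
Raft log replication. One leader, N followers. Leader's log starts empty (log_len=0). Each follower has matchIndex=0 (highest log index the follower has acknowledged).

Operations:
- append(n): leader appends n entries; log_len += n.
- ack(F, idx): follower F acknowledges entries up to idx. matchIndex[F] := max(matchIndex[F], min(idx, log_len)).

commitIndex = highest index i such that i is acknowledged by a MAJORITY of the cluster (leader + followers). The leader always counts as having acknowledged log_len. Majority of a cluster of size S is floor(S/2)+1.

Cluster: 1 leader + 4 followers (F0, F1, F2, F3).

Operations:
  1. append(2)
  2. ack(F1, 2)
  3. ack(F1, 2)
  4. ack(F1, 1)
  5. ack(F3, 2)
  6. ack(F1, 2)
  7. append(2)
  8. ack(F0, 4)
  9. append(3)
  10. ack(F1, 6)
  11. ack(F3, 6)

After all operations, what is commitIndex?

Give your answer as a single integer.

Answer: 6

Derivation:
Op 1: append 2 -> log_len=2
Op 2: F1 acks idx 2 -> match: F0=0 F1=2 F2=0 F3=0; commitIndex=0
Op 3: F1 acks idx 2 -> match: F0=0 F1=2 F2=0 F3=0; commitIndex=0
Op 4: F1 acks idx 1 -> match: F0=0 F1=2 F2=0 F3=0; commitIndex=0
Op 5: F3 acks idx 2 -> match: F0=0 F1=2 F2=0 F3=2; commitIndex=2
Op 6: F1 acks idx 2 -> match: F0=0 F1=2 F2=0 F3=2; commitIndex=2
Op 7: append 2 -> log_len=4
Op 8: F0 acks idx 4 -> match: F0=4 F1=2 F2=0 F3=2; commitIndex=2
Op 9: append 3 -> log_len=7
Op 10: F1 acks idx 6 -> match: F0=4 F1=6 F2=0 F3=2; commitIndex=4
Op 11: F3 acks idx 6 -> match: F0=4 F1=6 F2=0 F3=6; commitIndex=6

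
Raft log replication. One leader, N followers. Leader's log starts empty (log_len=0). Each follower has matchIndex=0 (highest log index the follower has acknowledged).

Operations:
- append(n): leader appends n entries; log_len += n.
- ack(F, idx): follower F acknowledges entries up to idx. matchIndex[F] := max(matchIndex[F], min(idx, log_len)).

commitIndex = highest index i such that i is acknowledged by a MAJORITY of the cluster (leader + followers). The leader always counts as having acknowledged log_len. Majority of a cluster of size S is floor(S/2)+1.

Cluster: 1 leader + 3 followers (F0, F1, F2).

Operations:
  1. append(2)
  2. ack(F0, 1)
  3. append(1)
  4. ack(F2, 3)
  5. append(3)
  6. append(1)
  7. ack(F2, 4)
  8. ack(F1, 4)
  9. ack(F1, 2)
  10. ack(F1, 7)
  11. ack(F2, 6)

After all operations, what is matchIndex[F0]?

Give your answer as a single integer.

Answer: 1

Derivation:
Op 1: append 2 -> log_len=2
Op 2: F0 acks idx 1 -> match: F0=1 F1=0 F2=0; commitIndex=0
Op 3: append 1 -> log_len=3
Op 4: F2 acks idx 3 -> match: F0=1 F1=0 F2=3; commitIndex=1
Op 5: append 3 -> log_len=6
Op 6: append 1 -> log_len=7
Op 7: F2 acks idx 4 -> match: F0=1 F1=0 F2=4; commitIndex=1
Op 8: F1 acks idx 4 -> match: F0=1 F1=4 F2=4; commitIndex=4
Op 9: F1 acks idx 2 -> match: F0=1 F1=4 F2=4; commitIndex=4
Op 10: F1 acks idx 7 -> match: F0=1 F1=7 F2=4; commitIndex=4
Op 11: F2 acks idx 6 -> match: F0=1 F1=7 F2=6; commitIndex=6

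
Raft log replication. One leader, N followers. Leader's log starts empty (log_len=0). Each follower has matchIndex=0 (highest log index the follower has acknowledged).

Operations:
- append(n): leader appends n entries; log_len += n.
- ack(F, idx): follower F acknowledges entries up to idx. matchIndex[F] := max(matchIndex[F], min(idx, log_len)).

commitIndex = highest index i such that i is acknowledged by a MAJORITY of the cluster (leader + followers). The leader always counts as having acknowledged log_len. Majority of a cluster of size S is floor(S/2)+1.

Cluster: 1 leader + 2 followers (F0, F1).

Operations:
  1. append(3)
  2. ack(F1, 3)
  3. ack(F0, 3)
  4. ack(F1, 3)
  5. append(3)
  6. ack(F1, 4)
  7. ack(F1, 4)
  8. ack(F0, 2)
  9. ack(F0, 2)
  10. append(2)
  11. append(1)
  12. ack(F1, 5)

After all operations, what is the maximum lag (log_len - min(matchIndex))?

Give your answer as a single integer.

Op 1: append 3 -> log_len=3
Op 2: F1 acks idx 3 -> match: F0=0 F1=3; commitIndex=3
Op 3: F0 acks idx 3 -> match: F0=3 F1=3; commitIndex=3
Op 4: F1 acks idx 3 -> match: F0=3 F1=3; commitIndex=3
Op 5: append 3 -> log_len=6
Op 6: F1 acks idx 4 -> match: F0=3 F1=4; commitIndex=4
Op 7: F1 acks idx 4 -> match: F0=3 F1=4; commitIndex=4
Op 8: F0 acks idx 2 -> match: F0=3 F1=4; commitIndex=4
Op 9: F0 acks idx 2 -> match: F0=3 F1=4; commitIndex=4
Op 10: append 2 -> log_len=8
Op 11: append 1 -> log_len=9
Op 12: F1 acks idx 5 -> match: F0=3 F1=5; commitIndex=5

Answer: 6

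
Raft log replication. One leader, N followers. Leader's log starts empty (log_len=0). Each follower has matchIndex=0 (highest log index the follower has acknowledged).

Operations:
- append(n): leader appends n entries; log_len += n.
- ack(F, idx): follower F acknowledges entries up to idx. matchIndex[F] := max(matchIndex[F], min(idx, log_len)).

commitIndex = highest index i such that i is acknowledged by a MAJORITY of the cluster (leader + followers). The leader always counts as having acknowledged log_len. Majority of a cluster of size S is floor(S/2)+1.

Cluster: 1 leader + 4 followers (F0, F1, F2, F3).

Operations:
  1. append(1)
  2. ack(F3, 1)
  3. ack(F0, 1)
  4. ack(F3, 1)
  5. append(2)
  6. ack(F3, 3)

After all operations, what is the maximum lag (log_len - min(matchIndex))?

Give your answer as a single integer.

Answer: 3

Derivation:
Op 1: append 1 -> log_len=1
Op 2: F3 acks idx 1 -> match: F0=0 F1=0 F2=0 F3=1; commitIndex=0
Op 3: F0 acks idx 1 -> match: F0=1 F1=0 F2=0 F3=1; commitIndex=1
Op 4: F3 acks idx 1 -> match: F0=1 F1=0 F2=0 F3=1; commitIndex=1
Op 5: append 2 -> log_len=3
Op 6: F3 acks idx 3 -> match: F0=1 F1=0 F2=0 F3=3; commitIndex=1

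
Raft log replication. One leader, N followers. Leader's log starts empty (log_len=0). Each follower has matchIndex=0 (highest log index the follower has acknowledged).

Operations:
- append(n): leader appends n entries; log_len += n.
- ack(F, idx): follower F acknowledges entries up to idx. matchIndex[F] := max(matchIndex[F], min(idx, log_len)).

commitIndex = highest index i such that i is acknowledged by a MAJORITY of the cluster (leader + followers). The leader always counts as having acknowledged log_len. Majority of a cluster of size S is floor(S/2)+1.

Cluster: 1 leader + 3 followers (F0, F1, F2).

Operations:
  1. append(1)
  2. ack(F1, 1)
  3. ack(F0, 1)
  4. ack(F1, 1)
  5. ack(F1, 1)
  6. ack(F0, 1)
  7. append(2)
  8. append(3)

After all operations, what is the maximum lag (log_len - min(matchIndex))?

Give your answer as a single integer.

Op 1: append 1 -> log_len=1
Op 2: F1 acks idx 1 -> match: F0=0 F1=1 F2=0; commitIndex=0
Op 3: F0 acks idx 1 -> match: F0=1 F1=1 F2=0; commitIndex=1
Op 4: F1 acks idx 1 -> match: F0=1 F1=1 F2=0; commitIndex=1
Op 5: F1 acks idx 1 -> match: F0=1 F1=1 F2=0; commitIndex=1
Op 6: F0 acks idx 1 -> match: F0=1 F1=1 F2=0; commitIndex=1
Op 7: append 2 -> log_len=3
Op 8: append 3 -> log_len=6

Answer: 6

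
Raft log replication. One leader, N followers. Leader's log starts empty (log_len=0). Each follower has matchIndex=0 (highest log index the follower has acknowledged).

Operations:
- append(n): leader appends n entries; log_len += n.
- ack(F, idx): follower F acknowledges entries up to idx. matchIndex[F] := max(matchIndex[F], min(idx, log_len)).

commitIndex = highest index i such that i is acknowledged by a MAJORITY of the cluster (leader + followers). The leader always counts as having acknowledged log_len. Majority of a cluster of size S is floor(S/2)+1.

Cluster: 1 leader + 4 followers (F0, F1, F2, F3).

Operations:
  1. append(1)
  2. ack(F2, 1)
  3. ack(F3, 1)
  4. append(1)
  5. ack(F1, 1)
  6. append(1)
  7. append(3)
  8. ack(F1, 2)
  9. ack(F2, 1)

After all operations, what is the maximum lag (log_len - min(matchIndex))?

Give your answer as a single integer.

Op 1: append 1 -> log_len=1
Op 2: F2 acks idx 1 -> match: F0=0 F1=0 F2=1 F3=0; commitIndex=0
Op 3: F3 acks idx 1 -> match: F0=0 F1=0 F2=1 F3=1; commitIndex=1
Op 4: append 1 -> log_len=2
Op 5: F1 acks idx 1 -> match: F0=0 F1=1 F2=1 F3=1; commitIndex=1
Op 6: append 1 -> log_len=3
Op 7: append 3 -> log_len=6
Op 8: F1 acks idx 2 -> match: F0=0 F1=2 F2=1 F3=1; commitIndex=1
Op 9: F2 acks idx 1 -> match: F0=0 F1=2 F2=1 F3=1; commitIndex=1

Answer: 6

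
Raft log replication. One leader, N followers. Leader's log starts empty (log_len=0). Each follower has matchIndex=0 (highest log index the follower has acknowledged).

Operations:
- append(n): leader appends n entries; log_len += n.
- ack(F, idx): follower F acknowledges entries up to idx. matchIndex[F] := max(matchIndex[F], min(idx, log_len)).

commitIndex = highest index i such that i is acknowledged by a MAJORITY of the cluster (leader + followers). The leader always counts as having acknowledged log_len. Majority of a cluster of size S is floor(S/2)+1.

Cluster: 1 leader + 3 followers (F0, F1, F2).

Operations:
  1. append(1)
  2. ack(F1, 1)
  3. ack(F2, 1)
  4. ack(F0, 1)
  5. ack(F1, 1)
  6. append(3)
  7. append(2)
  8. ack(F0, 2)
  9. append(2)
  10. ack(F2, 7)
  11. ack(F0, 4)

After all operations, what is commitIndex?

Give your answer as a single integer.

Op 1: append 1 -> log_len=1
Op 2: F1 acks idx 1 -> match: F0=0 F1=1 F2=0; commitIndex=0
Op 3: F2 acks idx 1 -> match: F0=0 F1=1 F2=1; commitIndex=1
Op 4: F0 acks idx 1 -> match: F0=1 F1=1 F2=1; commitIndex=1
Op 5: F1 acks idx 1 -> match: F0=1 F1=1 F2=1; commitIndex=1
Op 6: append 3 -> log_len=4
Op 7: append 2 -> log_len=6
Op 8: F0 acks idx 2 -> match: F0=2 F1=1 F2=1; commitIndex=1
Op 9: append 2 -> log_len=8
Op 10: F2 acks idx 7 -> match: F0=2 F1=1 F2=7; commitIndex=2
Op 11: F0 acks idx 4 -> match: F0=4 F1=1 F2=7; commitIndex=4

Answer: 4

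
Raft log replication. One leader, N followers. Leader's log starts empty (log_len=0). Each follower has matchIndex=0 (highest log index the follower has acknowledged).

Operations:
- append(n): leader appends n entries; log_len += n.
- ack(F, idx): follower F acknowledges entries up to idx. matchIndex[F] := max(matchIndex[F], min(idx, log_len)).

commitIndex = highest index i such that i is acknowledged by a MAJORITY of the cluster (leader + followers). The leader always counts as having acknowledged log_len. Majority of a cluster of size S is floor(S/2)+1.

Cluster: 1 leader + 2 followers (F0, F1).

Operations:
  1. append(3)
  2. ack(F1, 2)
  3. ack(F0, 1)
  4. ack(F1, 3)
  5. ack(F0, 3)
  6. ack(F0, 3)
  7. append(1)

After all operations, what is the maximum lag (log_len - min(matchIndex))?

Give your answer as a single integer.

Answer: 1

Derivation:
Op 1: append 3 -> log_len=3
Op 2: F1 acks idx 2 -> match: F0=0 F1=2; commitIndex=2
Op 3: F0 acks idx 1 -> match: F0=1 F1=2; commitIndex=2
Op 4: F1 acks idx 3 -> match: F0=1 F1=3; commitIndex=3
Op 5: F0 acks idx 3 -> match: F0=3 F1=3; commitIndex=3
Op 6: F0 acks idx 3 -> match: F0=3 F1=3; commitIndex=3
Op 7: append 1 -> log_len=4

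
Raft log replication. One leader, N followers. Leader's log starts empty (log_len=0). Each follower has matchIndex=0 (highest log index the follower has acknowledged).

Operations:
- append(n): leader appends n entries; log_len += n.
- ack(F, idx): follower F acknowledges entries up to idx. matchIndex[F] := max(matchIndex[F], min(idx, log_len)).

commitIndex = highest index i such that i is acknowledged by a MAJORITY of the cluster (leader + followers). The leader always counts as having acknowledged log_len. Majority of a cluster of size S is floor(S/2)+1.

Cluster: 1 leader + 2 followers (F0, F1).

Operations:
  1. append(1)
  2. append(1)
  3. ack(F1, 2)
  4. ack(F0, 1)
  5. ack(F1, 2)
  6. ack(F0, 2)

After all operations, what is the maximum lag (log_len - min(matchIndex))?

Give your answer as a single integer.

Op 1: append 1 -> log_len=1
Op 2: append 1 -> log_len=2
Op 3: F1 acks idx 2 -> match: F0=0 F1=2; commitIndex=2
Op 4: F0 acks idx 1 -> match: F0=1 F1=2; commitIndex=2
Op 5: F1 acks idx 2 -> match: F0=1 F1=2; commitIndex=2
Op 6: F0 acks idx 2 -> match: F0=2 F1=2; commitIndex=2

Answer: 0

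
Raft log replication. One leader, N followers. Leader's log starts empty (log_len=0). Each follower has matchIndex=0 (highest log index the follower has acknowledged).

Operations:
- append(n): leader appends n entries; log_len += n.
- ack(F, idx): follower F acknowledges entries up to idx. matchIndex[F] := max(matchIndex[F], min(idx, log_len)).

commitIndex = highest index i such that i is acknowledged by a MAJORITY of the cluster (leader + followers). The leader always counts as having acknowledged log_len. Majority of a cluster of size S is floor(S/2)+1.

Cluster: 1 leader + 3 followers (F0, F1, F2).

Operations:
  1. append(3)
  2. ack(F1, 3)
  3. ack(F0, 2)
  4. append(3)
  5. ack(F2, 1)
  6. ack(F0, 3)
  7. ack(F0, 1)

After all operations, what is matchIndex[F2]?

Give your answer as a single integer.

Answer: 1

Derivation:
Op 1: append 3 -> log_len=3
Op 2: F1 acks idx 3 -> match: F0=0 F1=3 F2=0; commitIndex=0
Op 3: F0 acks idx 2 -> match: F0=2 F1=3 F2=0; commitIndex=2
Op 4: append 3 -> log_len=6
Op 5: F2 acks idx 1 -> match: F0=2 F1=3 F2=1; commitIndex=2
Op 6: F0 acks idx 3 -> match: F0=3 F1=3 F2=1; commitIndex=3
Op 7: F0 acks idx 1 -> match: F0=3 F1=3 F2=1; commitIndex=3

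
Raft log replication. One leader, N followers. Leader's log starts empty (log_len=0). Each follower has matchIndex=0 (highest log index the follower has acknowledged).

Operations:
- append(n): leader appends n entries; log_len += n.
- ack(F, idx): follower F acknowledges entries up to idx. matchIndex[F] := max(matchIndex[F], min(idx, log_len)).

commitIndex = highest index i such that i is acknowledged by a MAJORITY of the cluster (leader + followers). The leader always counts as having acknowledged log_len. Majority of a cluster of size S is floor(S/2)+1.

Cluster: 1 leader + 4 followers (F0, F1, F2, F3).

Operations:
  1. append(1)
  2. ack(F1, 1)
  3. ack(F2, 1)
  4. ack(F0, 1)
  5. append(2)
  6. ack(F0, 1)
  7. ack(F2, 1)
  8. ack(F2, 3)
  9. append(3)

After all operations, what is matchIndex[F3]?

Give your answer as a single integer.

Answer: 0

Derivation:
Op 1: append 1 -> log_len=1
Op 2: F1 acks idx 1 -> match: F0=0 F1=1 F2=0 F3=0; commitIndex=0
Op 3: F2 acks idx 1 -> match: F0=0 F1=1 F2=1 F3=0; commitIndex=1
Op 4: F0 acks idx 1 -> match: F0=1 F1=1 F2=1 F3=0; commitIndex=1
Op 5: append 2 -> log_len=3
Op 6: F0 acks idx 1 -> match: F0=1 F1=1 F2=1 F3=0; commitIndex=1
Op 7: F2 acks idx 1 -> match: F0=1 F1=1 F2=1 F3=0; commitIndex=1
Op 8: F2 acks idx 3 -> match: F0=1 F1=1 F2=3 F3=0; commitIndex=1
Op 9: append 3 -> log_len=6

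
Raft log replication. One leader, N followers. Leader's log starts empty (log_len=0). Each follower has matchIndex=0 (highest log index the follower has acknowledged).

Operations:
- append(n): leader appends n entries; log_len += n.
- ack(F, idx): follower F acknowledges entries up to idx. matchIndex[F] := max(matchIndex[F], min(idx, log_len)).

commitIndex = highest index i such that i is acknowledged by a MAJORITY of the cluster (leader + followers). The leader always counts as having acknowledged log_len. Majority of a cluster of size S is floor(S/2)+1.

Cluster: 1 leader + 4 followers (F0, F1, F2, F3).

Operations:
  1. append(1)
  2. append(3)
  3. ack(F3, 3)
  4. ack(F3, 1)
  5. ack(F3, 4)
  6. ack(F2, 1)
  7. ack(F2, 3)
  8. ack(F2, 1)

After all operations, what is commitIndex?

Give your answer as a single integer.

Answer: 3

Derivation:
Op 1: append 1 -> log_len=1
Op 2: append 3 -> log_len=4
Op 3: F3 acks idx 3 -> match: F0=0 F1=0 F2=0 F3=3; commitIndex=0
Op 4: F3 acks idx 1 -> match: F0=0 F1=0 F2=0 F3=3; commitIndex=0
Op 5: F3 acks idx 4 -> match: F0=0 F1=0 F2=0 F3=4; commitIndex=0
Op 6: F2 acks idx 1 -> match: F0=0 F1=0 F2=1 F3=4; commitIndex=1
Op 7: F2 acks idx 3 -> match: F0=0 F1=0 F2=3 F3=4; commitIndex=3
Op 8: F2 acks idx 1 -> match: F0=0 F1=0 F2=3 F3=4; commitIndex=3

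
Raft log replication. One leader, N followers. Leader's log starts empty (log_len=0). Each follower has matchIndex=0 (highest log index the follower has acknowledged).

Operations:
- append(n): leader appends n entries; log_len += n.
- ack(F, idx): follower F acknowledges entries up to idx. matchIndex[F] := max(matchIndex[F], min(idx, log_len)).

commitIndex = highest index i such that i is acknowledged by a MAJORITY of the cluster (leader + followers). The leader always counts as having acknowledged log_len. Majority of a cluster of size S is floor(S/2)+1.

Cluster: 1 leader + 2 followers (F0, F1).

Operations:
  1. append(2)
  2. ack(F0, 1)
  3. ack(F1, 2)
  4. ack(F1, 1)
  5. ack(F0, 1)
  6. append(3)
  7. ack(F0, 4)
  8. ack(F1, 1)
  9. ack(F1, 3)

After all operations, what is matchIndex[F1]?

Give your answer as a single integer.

Answer: 3

Derivation:
Op 1: append 2 -> log_len=2
Op 2: F0 acks idx 1 -> match: F0=1 F1=0; commitIndex=1
Op 3: F1 acks idx 2 -> match: F0=1 F1=2; commitIndex=2
Op 4: F1 acks idx 1 -> match: F0=1 F1=2; commitIndex=2
Op 5: F0 acks idx 1 -> match: F0=1 F1=2; commitIndex=2
Op 6: append 3 -> log_len=5
Op 7: F0 acks idx 4 -> match: F0=4 F1=2; commitIndex=4
Op 8: F1 acks idx 1 -> match: F0=4 F1=2; commitIndex=4
Op 9: F1 acks idx 3 -> match: F0=4 F1=3; commitIndex=4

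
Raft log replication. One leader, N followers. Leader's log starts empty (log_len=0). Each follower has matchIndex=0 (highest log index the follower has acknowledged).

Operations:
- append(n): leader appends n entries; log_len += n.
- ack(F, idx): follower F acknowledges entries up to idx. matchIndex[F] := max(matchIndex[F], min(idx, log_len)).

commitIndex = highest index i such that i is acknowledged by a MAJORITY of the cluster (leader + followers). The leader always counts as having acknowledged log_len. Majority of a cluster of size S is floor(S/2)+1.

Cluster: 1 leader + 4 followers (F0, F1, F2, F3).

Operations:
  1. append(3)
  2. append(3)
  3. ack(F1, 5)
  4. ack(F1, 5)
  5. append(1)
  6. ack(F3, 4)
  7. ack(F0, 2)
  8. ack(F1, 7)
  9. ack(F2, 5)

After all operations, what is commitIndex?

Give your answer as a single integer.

Answer: 5

Derivation:
Op 1: append 3 -> log_len=3
Op 2: append 3 -> log_len=6
Op 3: F1 acks idx 5 -> match: F0=0 F1=5 F2=0 F3=0; commitIndex=0
Op 4: F1 acks idx 5 -> match: F0=0 F1=5 F2=0 F3=0; commitIndex=0
Op 5: append 1 -> log_len=7
Op 6: F3 acks idx 4 -> match: F0=0 F1=5 F2=0 F3=4; commitIndex=4
Op 7: F0 acks idx 2 -> match: F0=2 F1=5 F2=0 F3=4; commitIndex=4
Op 8: F1 acks idx 7 -> match: F0=2 F1=7 F2=0 F3=4; commitIndex=4
Op 9: F2 acks idx 5 -> match: F0=2 F1=7 F2=5 F3=4; commitIndex=5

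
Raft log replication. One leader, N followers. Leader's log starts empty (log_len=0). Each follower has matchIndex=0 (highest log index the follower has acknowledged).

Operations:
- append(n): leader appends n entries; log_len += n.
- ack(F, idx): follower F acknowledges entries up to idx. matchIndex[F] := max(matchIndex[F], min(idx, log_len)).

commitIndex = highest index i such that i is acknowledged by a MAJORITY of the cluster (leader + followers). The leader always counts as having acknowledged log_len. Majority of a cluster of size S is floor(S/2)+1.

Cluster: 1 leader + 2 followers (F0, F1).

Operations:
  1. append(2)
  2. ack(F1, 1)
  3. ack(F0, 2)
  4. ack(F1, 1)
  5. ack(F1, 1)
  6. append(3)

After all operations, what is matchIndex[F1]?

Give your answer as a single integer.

Answer: 1

Derivation:
Op 1: append 2 -> log_len=2
Op 2: F1 acks idx 1 -> match: F0=0 F1=1; commitIndex=1
Op 3: F0 acks idx 2 -> match: F0=2 F1=1; commitIndex=2
Op 4: F1 acks idx 1 -> match: F0=2 F1=1; commitIndex=2
Op 5: F1 acks idx 1 -> match: F0=2 F1=1; commitIndex=2
Op 6: append 3 -> log_len=5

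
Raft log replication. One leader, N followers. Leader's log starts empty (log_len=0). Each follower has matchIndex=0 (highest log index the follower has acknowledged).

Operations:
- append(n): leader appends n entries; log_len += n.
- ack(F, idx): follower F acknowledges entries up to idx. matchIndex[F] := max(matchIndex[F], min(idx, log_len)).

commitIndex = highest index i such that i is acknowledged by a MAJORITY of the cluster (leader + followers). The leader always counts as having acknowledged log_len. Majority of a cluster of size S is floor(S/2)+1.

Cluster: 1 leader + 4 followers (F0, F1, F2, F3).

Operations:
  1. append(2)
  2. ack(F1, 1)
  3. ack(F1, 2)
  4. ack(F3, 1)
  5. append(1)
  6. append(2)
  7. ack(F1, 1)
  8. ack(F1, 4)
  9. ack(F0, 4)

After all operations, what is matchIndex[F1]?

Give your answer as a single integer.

Answer: 4

Derivation:
Op 1: append 2 -> log_len=2
Op 2: F1 acks idx 1 -> match: F0=0 F1=1 F2=0 F3=0; commitIndex=0
Op 3: F1 acks idx 2 -> match: F0=0 F1=2 F2=0 F3=0; commitIndex=0
Op 4: F3 acks idx 1 -> match: F0=0 F1=2 F2=0 F3=1; commitIndex=1
Op 5: append 1 -> log_len=3
Op 6: append 2 -> log_len=5
Op 7: F1 acks idx 1 -> match: F0=0 F1=2 F2=0 F3=1; commitIndex=1
Op 8: F1 acks idx 4 -> match: F0=0 F1=4 F2=0 F3=1; commitIndex=1
Op 9: F0 acks idx 4 -> match: F0=4 F1=4 F2=0 F3=1; commitIndex=4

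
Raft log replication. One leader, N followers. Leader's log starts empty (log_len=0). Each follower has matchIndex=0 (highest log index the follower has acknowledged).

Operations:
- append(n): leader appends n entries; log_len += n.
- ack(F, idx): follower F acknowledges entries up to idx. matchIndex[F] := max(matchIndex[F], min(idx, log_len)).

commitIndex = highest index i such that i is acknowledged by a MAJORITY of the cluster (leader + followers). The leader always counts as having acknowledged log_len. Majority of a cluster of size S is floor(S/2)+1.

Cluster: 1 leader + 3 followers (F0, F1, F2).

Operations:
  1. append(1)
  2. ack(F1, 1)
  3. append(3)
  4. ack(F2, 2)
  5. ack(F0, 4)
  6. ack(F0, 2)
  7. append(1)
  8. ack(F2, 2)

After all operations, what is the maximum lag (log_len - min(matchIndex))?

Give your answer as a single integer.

Op 1: append 1 -> log_len=1
Op 2: F1 acks idx 1 -> match: F0=0 F1=1 F2=0; commitIndex=0
Op 3: append 3 -> log_len=4
Op 4: F2 acks idx 2 -> match: F0=0 F1=1 F2=2; commitIndex=1
Op 5: F0 acks idx 4 -> match: F0=4 F1=1 F2=2; commitIndex=2
Op 6: F0 acks idx 2 -> match: F0=4 F1=1 F2=2; commitIndex=2
Op 7: append 1 -> log_len=5
Op 8: F2 acks idx 2 -> match: F0=4 F1=1 F2=2; commitIndex=2

Answer: 4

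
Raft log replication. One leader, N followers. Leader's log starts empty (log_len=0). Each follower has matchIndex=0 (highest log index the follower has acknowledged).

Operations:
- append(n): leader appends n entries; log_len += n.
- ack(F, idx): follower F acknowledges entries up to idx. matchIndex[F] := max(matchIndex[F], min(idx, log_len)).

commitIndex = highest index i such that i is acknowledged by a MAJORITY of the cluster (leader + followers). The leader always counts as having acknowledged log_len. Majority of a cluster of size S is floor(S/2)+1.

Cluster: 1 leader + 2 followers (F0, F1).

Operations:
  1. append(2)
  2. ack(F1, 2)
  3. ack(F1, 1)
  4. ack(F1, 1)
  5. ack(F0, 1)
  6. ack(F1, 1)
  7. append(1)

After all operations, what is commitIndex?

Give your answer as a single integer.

Answer: 2

Derivation:
Op 1: append 2 -> log_len=2
Op 2: F1 acks idx 2 -> match: F0=0 F1=2; commitIndex=2
Op 3: F1 acks idx 1 -> match: F0=0 F1=2; commitIndex=2
Op 4: F1 acks idx 1 -> match: F0=0 F1=2; commitIndex=2
Op 5: F0 acks idx 1 -> match: F0=1 F1=2; commitIndex=2
Op 6: F1 acks idx 1 -> match: F0=1 F1=2; commitIndex=2
Op 7: append 1 -> log_len=3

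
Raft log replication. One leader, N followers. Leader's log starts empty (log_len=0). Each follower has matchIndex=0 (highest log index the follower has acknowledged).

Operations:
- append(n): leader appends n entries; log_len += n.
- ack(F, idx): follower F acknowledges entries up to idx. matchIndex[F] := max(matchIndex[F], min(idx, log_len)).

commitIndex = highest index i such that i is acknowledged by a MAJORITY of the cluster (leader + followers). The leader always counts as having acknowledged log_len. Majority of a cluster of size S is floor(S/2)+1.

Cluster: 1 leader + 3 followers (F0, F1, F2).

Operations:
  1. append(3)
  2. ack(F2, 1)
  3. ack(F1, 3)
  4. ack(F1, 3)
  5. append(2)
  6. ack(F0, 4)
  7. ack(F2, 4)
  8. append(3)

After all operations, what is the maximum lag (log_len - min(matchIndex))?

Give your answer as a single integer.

Op 1: append 3 -> log_len=3
Op 2: F2 acks idx 1 -> match: F0=0 F1=0 F2=1; commitIndex=0
Op 3: F1 acks idx 3 -> match: F0=0 F1=3 F2=1; commitIndex=1
Op 4: F1 acks idx 3 -> match: F0=0 F1=3 F2=1; commitIndex=1
Op 5: append 2 -> log_len=5
Op 6: F0 acks idx 4 -> match: F0=4 F1=3 F2=1; commitIndex=3
Op 7: F2 acks idx 4 -> match: F0=4 F1=3 F2=4; commitIndex=4
Op 8: append 3 -> log_len=8

Answer: 5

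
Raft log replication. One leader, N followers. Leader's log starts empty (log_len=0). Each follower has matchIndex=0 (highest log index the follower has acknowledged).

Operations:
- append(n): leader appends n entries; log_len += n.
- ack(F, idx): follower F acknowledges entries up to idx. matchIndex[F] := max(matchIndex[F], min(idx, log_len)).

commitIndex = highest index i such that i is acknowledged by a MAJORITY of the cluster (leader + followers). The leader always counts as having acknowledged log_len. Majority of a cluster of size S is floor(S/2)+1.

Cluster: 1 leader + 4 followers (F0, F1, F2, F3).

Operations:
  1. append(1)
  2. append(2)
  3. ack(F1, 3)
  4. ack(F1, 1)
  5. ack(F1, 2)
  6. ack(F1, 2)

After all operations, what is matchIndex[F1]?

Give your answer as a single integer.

Op 1: append 1 -> log_len=1
Op 2: append 2 -> log_len=3
Op 3: F1 acks idx 3 -> match: F0=0 F1=3 F2=0 F3=0; commitIndex=0
Op 4: F1 acks idx 1 -> match: F0=0 F1=3 F2=0 F3=0; commitIndex=0
Op 5: F1 acks idx 2 -> match: F0=0 F1=3 F2=0 F3=0; commitIndex=0
Op 6: F1 acks idx 2 -> match: F0=0 F1=3 F2=0 F3=0; commitIndex=0

Answer: 3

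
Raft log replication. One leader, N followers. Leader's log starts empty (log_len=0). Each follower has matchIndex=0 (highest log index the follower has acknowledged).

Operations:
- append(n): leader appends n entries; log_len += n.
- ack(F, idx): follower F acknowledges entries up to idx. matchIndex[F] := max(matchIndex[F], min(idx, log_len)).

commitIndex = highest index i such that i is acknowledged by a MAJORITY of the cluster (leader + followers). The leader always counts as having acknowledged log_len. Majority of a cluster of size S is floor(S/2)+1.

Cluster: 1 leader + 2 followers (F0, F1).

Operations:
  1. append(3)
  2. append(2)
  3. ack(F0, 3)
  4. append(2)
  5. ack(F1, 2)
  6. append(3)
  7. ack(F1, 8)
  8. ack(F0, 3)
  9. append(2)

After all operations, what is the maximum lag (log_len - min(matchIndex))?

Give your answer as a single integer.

Answer: 9

Derivation:
Op 1: append 3 -> log_len=3
Op 2: append 2 -> log_len=5
Op 3: F0 acks idx 3 -> match: F0=3 F1=0; commitIndex=3
Op 4: append 2 -> log_len=7
Op 5: F1 acks idx 2 -> match: F0=3 F1=2; commitIndex=3
Op 6: append 3 -> log_len=10
Op 7: F1 acks idx 8 -> match: F0=3 F1=8; commitIndex=8
Op 8: F0 acks idx 3 -> match: F0=3 F1=8; commitIndex=8
Op 9: append 2 -> log_len=12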